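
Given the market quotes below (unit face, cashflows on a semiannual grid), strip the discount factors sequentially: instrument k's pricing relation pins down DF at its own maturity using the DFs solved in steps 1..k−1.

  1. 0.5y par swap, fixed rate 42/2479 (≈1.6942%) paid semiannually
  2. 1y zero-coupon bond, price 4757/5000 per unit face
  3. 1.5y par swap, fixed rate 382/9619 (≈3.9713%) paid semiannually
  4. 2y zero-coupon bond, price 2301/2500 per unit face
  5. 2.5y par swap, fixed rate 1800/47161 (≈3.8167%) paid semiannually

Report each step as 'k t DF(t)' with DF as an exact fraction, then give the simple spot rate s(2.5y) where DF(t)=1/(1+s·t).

step 1 [0.5y] swap r/2=21/2479: DF=(1 − 21/2479·(0))/(1+21/2479) = 2479/2500 ≈ 0.991600
step 2 [1y] zero: DF = P = 4757/5000 ≈ 0.951400
step 3 [1.5y] swap r/2=191/9619: DF=(1 − 191/9619·(0.991600+0.951400))/(1+191/9619) = 9427/10000 ≈ 0.942700
step 4 [2y] zero: DF = P = 2301/2500 ≈ 0.920400
step 5 [2.5y] swap r/2=900/47161: DF=(1 − 900/47161·(0.991600+0.951400+0.942700+0.920400))/(1+900/47161) = 91/100 ≈ 0.910000

1 1/2 2479/2500
2 1 4757/5000
3 3/2 9427/10000
4 2 2301/2500
5 5/2 91/100
s(2.5y) = (1/(91/100) − 1)/(5/2) = 18/455 ≈ 3.9560%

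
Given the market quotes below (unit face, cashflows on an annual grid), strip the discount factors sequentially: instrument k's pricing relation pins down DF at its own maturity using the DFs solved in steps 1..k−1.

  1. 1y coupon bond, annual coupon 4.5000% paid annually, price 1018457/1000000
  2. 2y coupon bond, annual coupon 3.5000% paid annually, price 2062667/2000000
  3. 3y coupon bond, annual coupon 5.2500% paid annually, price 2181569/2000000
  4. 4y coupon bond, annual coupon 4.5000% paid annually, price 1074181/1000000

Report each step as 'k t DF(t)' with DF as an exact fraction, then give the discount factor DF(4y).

1 1 4873/5000
2 2 1927/2000
3 3 9397/10000
4 4 113/125
DF(4y) = 113/125 ≈ 0.904000

step 1 [1y] bond c/1=9/200: DF=(1018457/1000000 − 9/200·(0))/(1+9/200) = 4873/5000 ≈ 0.974600
step 2 [2y] bond c/1=7/200: DF=(2062667/2000000 − 7/200·(0.974600))/(1+7/200) = 1927/2000 ≈ 0.963500
step 3 [3y] bond c/1=21/400: DF=(2181569/2000000 − 21/400·(0.974600+0.963500))/(1+21/400) = 9397/10000 ≈ 0.939700
step 4 [4y] bond c/1=9/200: DF=(1074181/1000000 − 9/200·(0.974600+0.963500+0.939700))/(1+9/200) = 113/125 ≈ 0.904000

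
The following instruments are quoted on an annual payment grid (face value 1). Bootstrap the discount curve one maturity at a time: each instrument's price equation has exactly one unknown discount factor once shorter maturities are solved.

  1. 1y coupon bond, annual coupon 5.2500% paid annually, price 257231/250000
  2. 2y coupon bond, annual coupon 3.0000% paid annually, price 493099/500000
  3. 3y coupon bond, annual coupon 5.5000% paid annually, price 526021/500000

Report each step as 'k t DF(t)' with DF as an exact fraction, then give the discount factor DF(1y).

step 1 [1y] bond c/1=21/400: DF=(257231/250000 − 21/400·(0))/(1+21/400) = 611/625 ≈ 0.977600
step 2 [2y] bond c/1=3/100: DF=(493099/500000 − 3/100·(0.977600))/(1+3/100) = 929/1000 ≈ 0.929000
step 3 [3y] bond c/1=11/200: DF=(526021/500000 − 11/200·(0.977600+0.929000))/(1+11/200) = 4489/5000 ≈ 0.897800

1 1 611/625
2 2 929/1000
3 3 4489/5000
DF(1y) = 611/625 ≈ 0.977600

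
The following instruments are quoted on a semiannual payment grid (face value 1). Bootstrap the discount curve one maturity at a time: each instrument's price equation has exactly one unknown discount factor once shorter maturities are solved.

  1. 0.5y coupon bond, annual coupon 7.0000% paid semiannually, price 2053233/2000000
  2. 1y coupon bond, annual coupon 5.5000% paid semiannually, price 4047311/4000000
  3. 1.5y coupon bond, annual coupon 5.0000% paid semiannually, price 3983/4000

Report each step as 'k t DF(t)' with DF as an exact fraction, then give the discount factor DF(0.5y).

step 1 [0.5y] bond c/2=7/200: DF=(2053233/2000000 − 7/200·(0))/(1+7/200) = 9919/10000 ≈ 0.991900
step 2 [1y] bond c/2=11/400: DF=(4047311/4000000 − 11/400·(0.991900))/(1+11/400) = 4791/5000 ≈ 0.958200
step 3 [1.5y] bond c/2=1/40: DF=(3983/4000 − 1/40·(0.991900+0.958200))/(1+1/40) = 9239/10000 ≈ 0.923900

1 1/2 9919/10000
2 1 4791/5000
3 3/2 9239/10000
DF(0.5y) = 9919/10000 ≈ 0.991900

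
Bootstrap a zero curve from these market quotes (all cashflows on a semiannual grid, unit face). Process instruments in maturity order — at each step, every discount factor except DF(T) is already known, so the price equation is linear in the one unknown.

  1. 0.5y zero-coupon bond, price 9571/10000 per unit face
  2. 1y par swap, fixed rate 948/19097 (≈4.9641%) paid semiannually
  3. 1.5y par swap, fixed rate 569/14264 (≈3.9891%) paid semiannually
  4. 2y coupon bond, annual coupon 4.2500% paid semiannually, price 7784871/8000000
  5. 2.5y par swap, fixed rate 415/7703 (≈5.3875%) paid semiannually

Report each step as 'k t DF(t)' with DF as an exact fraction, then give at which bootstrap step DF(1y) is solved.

step 1 [0.5y] zero: DF = P = 9571/10000 ≈ 0.957100
step 2 [1y] swap r/2=474/19097: DF=(1 − 474/19097·(0.957100))/(1+474/19097) = 4763/5000 ≈ 0.952600
step 3 [1.5y] swap r/2=569/28528: DF=(1 − 569/28528·(0.957100+0.952600))/(1+569/28528) = 9431/10000 ≈ 0.943100
step 4 [2y] bond c/2=17/800: DF=(7784871/8000000 − 17/800·(0.957100+0.952600+0.943100))/(1+17/800) = 1787/2000 ≈ 0.893500
step 5 [2.5y] swap r/2=415/15406: DF=(1 − 415/15406·(0.957100+0.952600+0.943100+0.893500))/(1+415/15406) = 1751/2000 ≈ 0.875500

1 1/2 9571/10000
2 1 4763/5000
3 3/2 9431/10000
4 2 1787/2000
5 5/2 1751/2000
DF(1y) is solved at step 2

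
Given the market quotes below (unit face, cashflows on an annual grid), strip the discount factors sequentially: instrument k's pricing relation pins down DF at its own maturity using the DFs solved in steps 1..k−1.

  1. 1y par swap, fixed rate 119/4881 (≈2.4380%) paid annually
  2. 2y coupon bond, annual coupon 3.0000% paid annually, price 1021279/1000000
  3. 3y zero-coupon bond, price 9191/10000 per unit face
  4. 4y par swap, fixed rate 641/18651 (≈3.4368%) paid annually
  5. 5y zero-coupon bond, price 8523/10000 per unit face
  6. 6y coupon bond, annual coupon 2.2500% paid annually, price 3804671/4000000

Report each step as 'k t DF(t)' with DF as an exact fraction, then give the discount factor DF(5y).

step 1 [1y] swap r/1=119/4881: DF=(1 − 119/4881·(0))/(1+119/4881) = 4881/5000 ≈ 0.976200
step 2 [2y] bond c/1=3/100: DF=(1021279/1000000 − 3/100·(0.976200))/(1+3/100) = 9631/10000 ≈ 0.963100
step 3 [3y] zero: DF = P = 9191/10000 ≈ 0.919100
step 4 [4y] swap r/1=641/18651: DF=(1 − 641/18651·(0.976200+0.963100+0.919100))/(1+641/18651) = 4359/5000 ≈ 0.871800
step 5 [5y] zero: DF = P = 8523/10000 ≈ 0.852300
step 6 [6y] bond c/1=9/400: DF=(3804671/4000000 − 9/400·(0.976200+0.963100+0.919100+0.871800+0.852300))/(1+9/400) = 4147/5000 ≈ 0.829400

1 1 4881/5000
2 2 9631/10000
3 3 9191/10000
4 4 4359/5000
5 5 8523/10000
6 6 4147/5000
DF(5y) = 8523/10000 ≈ 0.852300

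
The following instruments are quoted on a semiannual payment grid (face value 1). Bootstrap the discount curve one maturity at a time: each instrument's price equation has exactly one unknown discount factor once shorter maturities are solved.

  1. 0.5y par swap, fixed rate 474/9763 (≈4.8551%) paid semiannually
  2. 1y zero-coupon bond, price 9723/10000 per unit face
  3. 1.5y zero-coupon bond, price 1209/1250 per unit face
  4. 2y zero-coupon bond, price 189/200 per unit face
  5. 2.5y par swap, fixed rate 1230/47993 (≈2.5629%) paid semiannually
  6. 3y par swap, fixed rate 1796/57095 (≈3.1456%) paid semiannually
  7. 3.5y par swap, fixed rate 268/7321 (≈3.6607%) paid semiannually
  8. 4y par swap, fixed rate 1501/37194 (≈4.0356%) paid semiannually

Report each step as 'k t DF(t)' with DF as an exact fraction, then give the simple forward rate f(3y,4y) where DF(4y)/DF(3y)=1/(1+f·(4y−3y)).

step 1 [0.5y] swap r/2=237/9763: DF=(1 − 237/9763·(0))/(1+237/9763) = 9763/10000 ≈ 0.976300
step 2 [1y] zero: DF = P = 9723/10000 ≈ 0.972300
step 3 [1.5y] zero: DF = P = 1209/1250 ≈ 0.967200
step 4 [2y] zero: DF = P = 189/200 ≈ 0.945000
step 5 [2.5y] swap r/2=615/47993: DF=(1 − 615/47993·(0.976300+0.972300+0.967200+0.945000))/(1+615/47993) = 1877/2000 ≈ 0.938500
step 6 [3y] swap r/2=898/57095: DF=(1 − 898/57095·(0.976300+0.972300+0.967200+0.945000+0.938500))/(1+898/57095) = 4551/5000 ≈ 0.910200
step 7 [3.5y] swap r/2=134/7321: DF=(1 − 134/7321·(0.976300+0.972300+0.967200+0.945000+0.938500+0.910200))/(1+134/7321) = 4397/5000 ≈ 0.879400
step 8 [4y] swap r/2=1501/74388: DF=(1 − 1501/74388·(0.976300+0.972300+0.967200+0.945000+0.938500+0.910200+0.879400))/(1+1501/74388) = 8499/10000 ≈ 0.849900

1 1/2 9763/10000
2 1 9723/10000
3 3/2 1209/1250
4 2 189/200
5 5/2 1877/2000
6 3 4551/5000
7 7/2 4397/5000
8 4 8499/10000
f(3y,4y) = ((4551/5000)/(8499/10000) − 1)/(1) = 201/2833 ≈ 7.0950%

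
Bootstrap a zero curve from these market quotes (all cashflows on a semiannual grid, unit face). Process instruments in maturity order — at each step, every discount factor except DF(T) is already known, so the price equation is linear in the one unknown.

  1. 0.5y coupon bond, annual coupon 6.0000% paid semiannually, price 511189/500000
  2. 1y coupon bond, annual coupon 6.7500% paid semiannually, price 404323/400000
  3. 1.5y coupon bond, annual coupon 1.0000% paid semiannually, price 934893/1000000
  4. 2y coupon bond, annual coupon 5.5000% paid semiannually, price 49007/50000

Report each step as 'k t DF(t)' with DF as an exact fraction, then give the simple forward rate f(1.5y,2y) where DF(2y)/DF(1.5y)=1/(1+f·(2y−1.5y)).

1 1/2 4963/5000
2 1 4727/5000
3 3/2 4603/5000
4 2 4387/5000
f(1.5y,2y) = ((4603/5000)/(4387/5000) − 1)/(1/2) = 432/4387 ≈ 9.8473%

step 1 [0.5y] bond c/2=3/100: DF=(511189/500000 − 3/100·(0))/(1+3/100) = 4963/5000 ≈ 0.992600
step 2 [1y] bond c/2=27/800: DF=(404323/400000 − 27/800·(0.992600))/(1+27/800) = 4727/5000 ≈ 0.945400
step 3 [1.5y] bond c/2=1/200: DF=(934893/1000000 − 1/200·(0.992600+0.945400))/(1+1/200) = 4603/5000 ≈ 0.920600
step 4 [2y] bond c/2=11/400: DF=(49007/50000 − 11/400·(0.992600+0.945400+0.920600))/(1+11/400) = 4387/5000 ≈ 0.877400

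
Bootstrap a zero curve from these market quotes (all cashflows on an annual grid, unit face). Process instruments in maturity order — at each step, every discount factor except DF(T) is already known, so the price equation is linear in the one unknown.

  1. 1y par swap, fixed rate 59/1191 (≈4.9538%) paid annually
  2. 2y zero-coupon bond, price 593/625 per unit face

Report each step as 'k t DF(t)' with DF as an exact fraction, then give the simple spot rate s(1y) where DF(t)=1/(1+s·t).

1 1 1191/1250
2 2 593/625
s(1y) = (1/(1191/1250) − 1)/(1) = 59/1191 ≈ 4.9538%

step 1 [1y] swap r/1=59/1191: DF=(1 − 59/1191·(0))/(1+59/1191) = 1191/1250 ≈ 0.952800
step 2 [2y] zero: DF = P = 593/625 ≈ 0.948800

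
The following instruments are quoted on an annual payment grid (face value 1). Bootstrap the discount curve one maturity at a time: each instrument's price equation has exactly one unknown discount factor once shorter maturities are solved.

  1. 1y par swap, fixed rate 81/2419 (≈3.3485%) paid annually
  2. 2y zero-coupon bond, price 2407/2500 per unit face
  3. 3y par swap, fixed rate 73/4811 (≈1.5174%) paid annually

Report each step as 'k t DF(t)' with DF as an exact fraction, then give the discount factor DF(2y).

step 1 [1y] swap r/1=81/2419: DF=(1 − 81/2419·(0))/(1+81/2419) = 2419/2500 ≈ 0.967600
step 2 [2y] zero: DF = P = 2407/2500 ≈ 0.962800
step 3 [3y] swap r/1=73/4811: DF=(1 − 73/4811·(0.967600+0.962800))/(1+73/4811) = 4781/5000 ≈ 0.956200

1 1 2419/2500
2 2 2407/2500
3 3 4781/5000
DF(2y) = 2407/2500 ≈ 0.962800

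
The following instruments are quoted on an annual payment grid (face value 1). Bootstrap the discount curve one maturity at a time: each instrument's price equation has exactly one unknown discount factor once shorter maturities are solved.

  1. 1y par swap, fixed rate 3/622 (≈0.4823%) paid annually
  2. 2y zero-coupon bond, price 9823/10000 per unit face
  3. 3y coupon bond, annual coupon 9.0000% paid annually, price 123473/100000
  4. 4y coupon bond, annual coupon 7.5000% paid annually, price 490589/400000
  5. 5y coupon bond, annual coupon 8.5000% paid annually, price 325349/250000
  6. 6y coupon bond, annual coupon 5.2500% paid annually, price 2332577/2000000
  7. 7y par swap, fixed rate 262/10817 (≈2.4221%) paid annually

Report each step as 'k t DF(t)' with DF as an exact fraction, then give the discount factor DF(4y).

step 1 [1y] swap r/1=3/622: DF=(1 − 3/622·(0))/(1+3/622) = 622/625 ≈ 0.995200
step 2 [2y] zero: DF = P = 9823/10000 ≈ 0.982300
step 3 [3y] bond c/1=9/100: DF=(123473/100000 − 9/100·(0.995200+0.982300))/(1+9/100) = 1939/2000 ≈ 0.969500
step 4 [4y] bond c/1=3/40: DF=(490589/400000 − 3/40·(0.995200+0.982300+0.969500))/(1+3/40) = 9353/10000 ≈ 0.935300
step 5 [5y] bond c/1=17/200: DF=(325349/250000 − 17/200·(0.995200+0.982300+0.969500+0.935300))/(1+17/200) = 8953/10000 ≈ 0.895300
step 6 [6y] bond c/1=21/400: DF=(2332577/2000000 − 21/400·(0.995200+0.982300+0.969500+0.935300+0.895300))/(1+21/400) = 4349/5000 ≈ 0.869800
step 7 [7y] swap r/1=262/10817: DF=(1 − 262/10817·(0.995200+0.982300+0.969500+0.935300+0.895300+0.869800))/(1+262/10817) = 2107/2500 ≈ 0.842800

1 1 622/625
2 2 9823/10000
3 3 1939/2000
4 4 9353/10000
5 5 8953/10000
6 6 4349/5000
7 7 2107/2500
DF(4y) = 9353/10000 ≈ 0.935300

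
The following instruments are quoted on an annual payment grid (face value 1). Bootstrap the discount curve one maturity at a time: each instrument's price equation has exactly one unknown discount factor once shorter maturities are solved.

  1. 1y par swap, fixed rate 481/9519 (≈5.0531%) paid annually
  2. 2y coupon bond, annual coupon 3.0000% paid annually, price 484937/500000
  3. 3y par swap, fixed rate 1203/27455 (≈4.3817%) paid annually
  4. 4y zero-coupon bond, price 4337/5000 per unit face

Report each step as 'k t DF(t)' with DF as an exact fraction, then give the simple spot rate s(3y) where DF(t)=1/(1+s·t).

1 1 9519/10000
2 2 9139/10000
3 3 8797/10000
4 4 4337/5000
s(3y) = (1/(8797/10000) − 1)/(3) = 401/8797 ≈ 4.5584%

step 1 [1y] swap r/1=481/9519: DF=(1 − 481/9519·(0))/(1+481/9519) = 9519/10000 ≈ 0.951900
step 2 [2y] bond c/1=3/100: DF=(484937/500000 − 3/100·(0.951900))/(1+3/100) = 9139/10000 ≈ 0.913900
step 3 [3y] swap r/1=1203/27455: DF=(1 − 1203/27455·(0.951900+0.913900))/(1+1203/27455) = 8797/10000 ≈ 0.879700
step 4 [4y] zero: DF = P = 4337/5000 ≈ 0.867400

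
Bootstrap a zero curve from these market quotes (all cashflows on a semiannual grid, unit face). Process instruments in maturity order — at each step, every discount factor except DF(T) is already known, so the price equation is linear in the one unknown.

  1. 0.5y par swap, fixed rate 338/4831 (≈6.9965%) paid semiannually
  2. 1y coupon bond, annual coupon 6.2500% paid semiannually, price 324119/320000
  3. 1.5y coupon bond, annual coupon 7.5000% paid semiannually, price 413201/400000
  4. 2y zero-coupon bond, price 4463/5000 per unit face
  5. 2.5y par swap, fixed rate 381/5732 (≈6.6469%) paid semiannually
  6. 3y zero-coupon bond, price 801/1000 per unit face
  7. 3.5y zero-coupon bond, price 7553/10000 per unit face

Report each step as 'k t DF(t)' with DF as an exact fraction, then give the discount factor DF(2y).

step 1 [0.5y] swap r/2=169/4831: DF=(1 − 169/4831·(0))/(1+169/4831) = 4831/5000 ≈ 0.966200
step 2 [1y] bond c/2=1/32: DF=(324119/320000 − 1/32·(0.966200))/(1+1/32) = 9529/10000 ≈ 0.952900
step 3 [1.5y] bond c/2=3/80: DF=(413201/400000 − 3/80·(0.966200+0.952900))/(1+3/80) = 9263/10000 ≈ 0.926300
step 4 [2y] zero: DF = P = 4463/5000 ≈ 0.892600
step 5 [2.5y] swap r/2=381/11464: DF=(1 − 381/11464·(0.966200+0.952900+0.926300+0.892600))/(1+381/11464) = 2119/2500 ≈ 0.847600
step 6 [3y] zero: DF = P = 801/1000 ≈ 0.801000
step 7 [3.5y] zero: DF = P = 7553/10000 ≈ 0.755300

1 1/2 4831/5000
2 1 9529/10000
3 3/2 9263/10000
4 2 4463/5000
5 5/2 2119/2500
6 3 801/1000
7 7/2 7553/10000
DF(2y) = 4463/5000 ≈ 0.892600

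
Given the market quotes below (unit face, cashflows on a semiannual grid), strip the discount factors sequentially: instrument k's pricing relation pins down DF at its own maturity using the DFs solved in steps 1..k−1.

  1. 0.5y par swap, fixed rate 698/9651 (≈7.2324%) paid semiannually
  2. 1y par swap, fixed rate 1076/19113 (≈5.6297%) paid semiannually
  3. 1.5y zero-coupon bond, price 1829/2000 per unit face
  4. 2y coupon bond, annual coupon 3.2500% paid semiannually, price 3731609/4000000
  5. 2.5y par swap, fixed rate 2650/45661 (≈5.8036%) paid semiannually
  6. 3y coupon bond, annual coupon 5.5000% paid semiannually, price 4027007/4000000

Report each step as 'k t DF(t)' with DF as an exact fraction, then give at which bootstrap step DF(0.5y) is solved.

1 1/2 9651/10000
2 1 4731/5000
3 3/2 1829/2000
4 2 1091/1250
5 5/2 347/400
6 3 536/625
DF(0.5y) is solved at step 1

step 1 [0.5y] swap r/2=349/9651: DF=(1 − 349/9651·(0))/(1+349/9651) = 9651/10000 ≈ 0.965100
step 2 [1y] swap r/2=538/19113: DF=(1 − 538/19113·(0.965100))/(1+538/19113) = 4731/5000 ≈ 0.946200
step 3 [1.5y] zero: DF = P = 1829/2000 ≈ 0.914500
step 4 [2y] bond c/2=13/800: DF=(3731609/4000000 − 13/800·(0.965100+0.946200+0.914500))/(1+13/800) = 1091/1250 ≈ 0.872800
step 5 [2.5y] swap r/2=1325/45661: DF=(1 − 1325/45661·(0.965100+0.946200+0.914500+0.872800))/(1+1325/45661) = 347/400 ≈ 0.867500
step 6 [3y] bond c/2=11/400: DF=(4027007/4000000 − 11/400·(0.965100+0.946200+0.914500+0.872800+0.867500))/(1+11/400) = 536/625 ≈ 0.857600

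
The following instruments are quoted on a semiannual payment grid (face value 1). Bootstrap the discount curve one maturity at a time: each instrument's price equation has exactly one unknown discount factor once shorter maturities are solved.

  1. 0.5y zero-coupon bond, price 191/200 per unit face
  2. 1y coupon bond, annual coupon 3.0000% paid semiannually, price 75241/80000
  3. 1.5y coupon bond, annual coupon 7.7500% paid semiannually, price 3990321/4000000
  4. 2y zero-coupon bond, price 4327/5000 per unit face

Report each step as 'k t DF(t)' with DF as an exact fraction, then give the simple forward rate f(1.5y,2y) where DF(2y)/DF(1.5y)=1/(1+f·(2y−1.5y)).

1 1/2 191/200
2 1 73/80
3 3/2 8907/10000
4 2 4327/5000
f(1.5y,2y) = ((8907/10000)/(4327/5000) − 1)/(1/2) = 253/4327 ≈ 5.8470%

step 1 [0.5y] zero: DF = P = 191/200 ≈ 0.955000
step 2 [1y] bond c/2=3/200: DF=(75241/80000 − 3/200·(0.955000))/(1+3/200) = 73/80 ≈ 0.912500
step 3 [1.5y] bond c/2=31/800: DF=(3990321/4000000 − 31/800·(0.955000+0.912500))/(1+31/800) = 8907/10000 ≈ 0.890700
step 4 [2y] zero: DF = P = 4327/5000 ≈ 0.865400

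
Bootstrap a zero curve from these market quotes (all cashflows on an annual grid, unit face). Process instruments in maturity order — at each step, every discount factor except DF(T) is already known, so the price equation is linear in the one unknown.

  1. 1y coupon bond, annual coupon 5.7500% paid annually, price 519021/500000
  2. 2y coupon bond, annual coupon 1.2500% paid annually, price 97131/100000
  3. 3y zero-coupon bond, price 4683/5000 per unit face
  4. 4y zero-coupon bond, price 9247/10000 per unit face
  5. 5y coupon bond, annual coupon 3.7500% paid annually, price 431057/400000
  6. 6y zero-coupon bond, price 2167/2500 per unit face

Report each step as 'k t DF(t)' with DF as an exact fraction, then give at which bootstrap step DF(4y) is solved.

1 1 1227/1250
2 2 592/625
3 3 4683/5000
4 4 9247/10000
5 5 9017/10000
6 6 2167/2500
DF(4y) is solved at step 4

step 1 [1y] bond c/1=23/400: DF=(519021/500000 − 23/400·(0))/(1+23/400) = 1227/1250 ≈ 0.981600
step 2 [2y] bond c/1=1/80: DF=(97131/100000 − 1/80·(0.981600))/(1+1/80) = 592/625 ≈ 0.947200
step 3 [3y] zero: DF = P = 4683/5000 ≈ 0.936600
step 4 [4y] zero: DF = P = 9247/10000 ≈ 0.924700
step 5 [5y] bond c/1=3/80: DF=(431057/400000 − 3/80·(0.981600+0.947200+0.936600+0.924700))/(1+3/80) = 9017/10000 ≈ 0.901700
step 6 [6y] zero: DF = P = 2167/2500 ≈ 0.866800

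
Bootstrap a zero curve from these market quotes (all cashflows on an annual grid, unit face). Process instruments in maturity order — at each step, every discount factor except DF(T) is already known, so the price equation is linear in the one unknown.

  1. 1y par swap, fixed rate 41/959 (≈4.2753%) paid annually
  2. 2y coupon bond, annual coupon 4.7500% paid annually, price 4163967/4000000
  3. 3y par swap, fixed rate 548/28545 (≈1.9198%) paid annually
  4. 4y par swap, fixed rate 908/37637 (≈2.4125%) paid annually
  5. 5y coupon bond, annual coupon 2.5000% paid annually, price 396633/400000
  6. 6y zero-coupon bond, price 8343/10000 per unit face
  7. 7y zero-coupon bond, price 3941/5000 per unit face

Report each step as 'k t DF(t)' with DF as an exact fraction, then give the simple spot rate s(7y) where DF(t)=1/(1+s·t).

1 1 959/1000
2 2 9503/10000
3 3 2363/2500
4 4 2273/2500
5 5 2189/2500
6 6 8343/10000
7 7 3941/5000
s(7y) = (1/(3941/5000) − 1)/(7) = 1059/27587 ≈ 3.8388%

step 1 [1y] swap r/1=41/959: DF=(1 − 41/959·(0))/(1+41/959) = 959/1000 ≈ 0.959000
step 2 [2y] bond c/1=19/400: DF=(4163967/4000000 − 19/400·(0.959000))/(1+19/400) = 9503/10000 ≈ 0.950300
step 3 [3y] swap r/1=548/28545: DF=(1 − 548/28545·(0.959000+0.950300))/(1+548/28545) = 2363/2500 ≈ 0.945200
step 4 [4y] swap r/1=908/37637: DF=(1 − 908/37637·(0.959000+0.950300+0.945200))/(1+908/37637) = 2273/2500 ≈ 0.909200
step 5 [5y] bond c/1=1/40: DF=(396633/400000 − 1/40·(0.959000+0.950300+0.945200+0.909200))/(1+1/40) = 2189/2500 ≈ 0.875600
step 6 [6y] zero: DF = P = 8343/10000 ≈ 0.834300
step 7 [7y] zero: DF = P = 3941/5000 ≈ 0.788200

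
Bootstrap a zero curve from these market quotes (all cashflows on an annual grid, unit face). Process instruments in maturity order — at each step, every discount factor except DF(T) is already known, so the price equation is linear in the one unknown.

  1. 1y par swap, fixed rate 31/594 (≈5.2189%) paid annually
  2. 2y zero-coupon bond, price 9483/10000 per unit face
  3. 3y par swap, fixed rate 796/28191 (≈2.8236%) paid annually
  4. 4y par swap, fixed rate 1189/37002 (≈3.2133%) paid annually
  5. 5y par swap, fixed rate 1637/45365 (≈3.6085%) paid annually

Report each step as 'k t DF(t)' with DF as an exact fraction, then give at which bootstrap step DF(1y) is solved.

1 1 594/625
2 2 9483/10000
3 3 2301/2500
4 4 8811/10000
5 5 8363/10000
DF(1y) is solved at step 1

step 1 [1y] swap r/1=31/594: DF=(1 − 31/594·(0))/(1+31/594) = 594/625 ≈ 0.950400
step 2 [2y] zero: DF = P = 9483/10000 ≈ 0.948300
step 3 [3y] swap r/1=796/28191: DF=(1 − 796/28191·(0.950400+0.948300))/(1+796/28191) = 2301/2500 ≈ 0.920400
step 4 [4y] swap r/1=1189/37002: DF=(1 − 1189/37002·(0.950400+0.948300+0.920400))/(1+1189/37002) = 8811/10000 ≈ 0.881100
step 5 [5y] swap r/1=1637/45365: DF=(1 − 1637/45365·(0.950400+0.948300+0.920400+0.881100))/(1+1637/45365) = 8363/10000 ≈ 0.836300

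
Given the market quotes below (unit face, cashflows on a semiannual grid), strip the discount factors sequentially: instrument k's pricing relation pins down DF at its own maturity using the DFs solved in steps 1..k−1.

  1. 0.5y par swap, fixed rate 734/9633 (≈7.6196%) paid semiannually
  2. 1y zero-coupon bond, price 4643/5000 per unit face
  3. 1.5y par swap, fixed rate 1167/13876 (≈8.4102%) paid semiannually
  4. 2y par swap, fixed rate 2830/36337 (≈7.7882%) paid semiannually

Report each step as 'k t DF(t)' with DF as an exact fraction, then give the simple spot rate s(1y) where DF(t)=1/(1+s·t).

step 1 [0.5y] swap r/2=367/9633: DF=(1 − 367/9633·(0))/(1+367/9633) = 9633/10000 ≈ 0.963300
step 2 [1y] zero: DF = P = 4643/5000 ≈ 0.928600
step 3 [1.5y] swap r/2=1167/27752: DF=(1 − 1167/27752·(0.963300+0.928600))/(1+1167/27752) = 8833/10000 ≈ 0.883300
step 4 [2y] swap r/2=1415/36337: DF=(1 − 1415/36337·(0.963300+0.928600+0.883300))/(1+1415/36337) = 1717/2000 ≈ 0.858500

1 1/2 9633/10000
2 1 4643/5000
3 3/2 8833/10000
4 2 1717/2000
s(1y) = (1/(4643/5000) − 1)/(1) = 357/4643 ≈ 7.6890%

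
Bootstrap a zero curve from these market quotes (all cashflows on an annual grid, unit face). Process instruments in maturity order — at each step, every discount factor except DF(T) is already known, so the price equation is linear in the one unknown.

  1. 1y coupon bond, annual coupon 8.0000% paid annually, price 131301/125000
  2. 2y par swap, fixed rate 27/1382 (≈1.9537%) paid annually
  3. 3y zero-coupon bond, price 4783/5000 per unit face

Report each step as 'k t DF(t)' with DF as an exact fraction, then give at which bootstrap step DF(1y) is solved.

1 1 4863/5000
2 2 4811/5000
3 3 4783/5000
DF(1y) is solved at step 1

step 1 [1y] bond c/1=2/25: DF=(131301/125000 − 2/25·(0))/(1+2/25) = 4863/5000 ≈ 0.972600
step 2 [2y] swap r/1=27/1382: DF=(1 − 27/1382·(0.972600))/(1+27/1382) = 4811/5000 ≈ 0.962200
step 3 [3y] zero: DF = P = 4783/5000 ≈ 0.956600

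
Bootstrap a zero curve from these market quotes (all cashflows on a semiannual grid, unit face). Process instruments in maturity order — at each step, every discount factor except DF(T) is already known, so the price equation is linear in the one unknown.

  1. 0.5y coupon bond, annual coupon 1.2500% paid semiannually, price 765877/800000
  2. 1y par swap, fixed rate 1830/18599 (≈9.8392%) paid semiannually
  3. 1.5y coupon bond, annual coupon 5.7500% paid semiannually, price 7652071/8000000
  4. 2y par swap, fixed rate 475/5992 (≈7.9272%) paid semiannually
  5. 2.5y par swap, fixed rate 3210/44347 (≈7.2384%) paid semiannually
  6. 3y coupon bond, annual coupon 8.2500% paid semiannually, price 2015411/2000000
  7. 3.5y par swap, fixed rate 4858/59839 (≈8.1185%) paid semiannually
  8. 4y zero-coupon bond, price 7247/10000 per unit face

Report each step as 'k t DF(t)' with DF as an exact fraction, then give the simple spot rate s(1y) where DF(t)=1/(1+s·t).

step 1 [0.5y] bond c/2=1/160: DF=(765877/800000 − 1/160·(0))/(1+1/160) = 4757/5000 ≈ 0.951400
step 2 [1y] swap r/2=915/18599: DF=(1 − 915/18599·(0.951400))/(1+915/18599) = 1817/2000 ≈ 0.908500
step 3 [1.5y] bond c/2=23/800: DF=(7652071/8000000 − 23/800·(0.951400+0.908500))/(1+23/800) = 4389/5000 ≈ 0.877800
step 4 [2y] swap r/2=475/11984: DF=(1 − 475/11984·(0.951400+0.908500+0.877800))/(1+475/11984) = 343/400 ≈ 0.857500
step 5 [2.5y] swap r/2=1605/44347: DF=(1 − 1605/44347·(0.951400+0.908500+0.877800+0.857500))/(1+1605/44347) = 1679/2000 ≈ 0.839500
step 6 [3y] bond c/2=33/800: DF=(2015411/2000000 − 33/800·(0.951400+0.908500+0.877800+0.857500+0.839500))/(1+33/800) = 7921/10000 ≈ 0.792100
step 7 [3.5y] swap r/2=2429/59839: DF=(1 − 2429/59839·(0.951400+0.908500+0.877800+0.857500+0.839500+0.792100))/(1+2429/59839) = 7571/10000 ≈ 0.757100
step 8 [4y] zero: DF = P = 7247/10000 ≈ 0.724700

1 1/2 4757/5000
2 1 1817/2000
3 3/2 4389/5000
4 2 343/400
5 5/2 1679/2000
6 3 7921/10000
7 7/2 7571/10000
8 4 7247/10000
s(1y) = (1/(1817/2000) − 1)/(1) = 183/1817 ≈ 10.0715%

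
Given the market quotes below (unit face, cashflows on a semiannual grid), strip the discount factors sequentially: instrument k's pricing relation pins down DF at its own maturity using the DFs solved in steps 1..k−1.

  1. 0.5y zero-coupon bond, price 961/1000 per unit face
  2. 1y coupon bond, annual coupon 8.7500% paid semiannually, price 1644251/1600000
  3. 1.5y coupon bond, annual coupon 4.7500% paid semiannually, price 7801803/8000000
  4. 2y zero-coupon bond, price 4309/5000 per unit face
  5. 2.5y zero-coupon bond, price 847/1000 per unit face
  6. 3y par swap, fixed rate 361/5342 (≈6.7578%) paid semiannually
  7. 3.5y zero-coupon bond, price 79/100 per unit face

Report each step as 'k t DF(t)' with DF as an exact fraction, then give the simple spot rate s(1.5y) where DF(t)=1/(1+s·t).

step 1 [0.5y] zero: DF = P = 961/1000 ≈ 0.961000
step 2 [1y] bond c/2=7/160: DF=(1644251/1600000 − 7/160·(0.961000))/(1+7/160) = 9443/10000 ≈ 0.944300
step 3 [1.5y] bond c/2=19/800: DF=(7801803/8000000 − 19/800·(0.961000+0.944300))/(1+19/800) = 2271/2500 ≈ 0.908400
step 4 [2y] zero: DF = P = 4309/5000 ≈ 0.861800
step 5 [2.5y] zero: DF = P = 847/1000 ≈ 0.847000
step 6 [3y] swap r/2=361/10684: DF=(1 − 361/10684·(0.961000+0.944300+0.908400+0.861800+0.847000))/(1+361/10684) = 1639/2000 ≈ 0.819500
step 7 [3.5y] zero: DF = P = 79/100 ≈ 0.790000

1 1/2 961/1000
2 1 9443/10000
3 3/2 2271/2500
4 2 4309/5000
5 5/2 847/1000
6 3 1639/2000
7 7/2 79/100
s(1.5y) = (1/(2271/2500) − 1)/(3/2) = 458/6813 ≈ 6.7224%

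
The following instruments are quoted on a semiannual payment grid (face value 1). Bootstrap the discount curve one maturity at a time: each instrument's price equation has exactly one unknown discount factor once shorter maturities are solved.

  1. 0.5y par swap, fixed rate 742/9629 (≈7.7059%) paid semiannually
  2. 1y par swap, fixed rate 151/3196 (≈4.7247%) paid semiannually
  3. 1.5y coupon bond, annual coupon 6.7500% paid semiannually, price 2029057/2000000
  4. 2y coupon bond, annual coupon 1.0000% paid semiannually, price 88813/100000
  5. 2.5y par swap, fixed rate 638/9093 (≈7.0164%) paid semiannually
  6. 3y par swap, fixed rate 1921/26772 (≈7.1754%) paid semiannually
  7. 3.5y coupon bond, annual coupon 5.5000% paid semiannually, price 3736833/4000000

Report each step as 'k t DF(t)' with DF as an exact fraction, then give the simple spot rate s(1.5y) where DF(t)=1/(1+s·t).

1 1/2 9629/10000
2 1 9547/10000
3 3/2 2297/2500
4 2 1087/1250
5 5/2 1681/2000
6 3 8079/10000
7 7/2 7659/10000
s(1.5y) = (1/(2297/2500) − 1)/(3/2) = 406/6891 ≈ 5.8917%

step 1 [0.5y] swap r/2=371/9629: DF=(1 − 371/9629·(0))/(1+371/9629) = 9629/10000 ≈ 0.962900
step 2 [1y] swap r/2=151/6392: DF=(1 − 151/6392·(0.962900))/(1+151/6392) = 9547/10000 ≈ 0.954700
step 3 [1.5y] bond c/2=27/800: DF=(2029057/2000000 − 27/800·(0.962900+0.954700))/(1+27/800) = 2297/2500 ≈ 0.918800
step 4 [2y] bond c/2=1/200: DF=(88813/100000 − 1/200·(0.962900+0.954700+0.918800))/(1+1/200) = 1087/1250 ≈ 0.869600
step 5 [2.5y] swap r/2=319/9093: DF=(1 − 319/9093·(0.962900+0.954700+0.918800+0.869600))/(1+319/9093) = 1681/2000 ≈ 0.840500
step 6 [3y] swap r/2=1921/53544: DF=(1 − 1921/53544·(0.962900+0.954700+0.918800+0.869600+0.840500))/(1+1921/53544) = 8079/10000 ≈ 0.807900
step 7 [3.5y] bond c/2=11/400: DF=(3736833/4000000 − 11/400·(0.962900+0.954700+0.918800+0.869600+0.840500+0.807900))/(1+11/400) = 7659/10000 ≈ 0.765900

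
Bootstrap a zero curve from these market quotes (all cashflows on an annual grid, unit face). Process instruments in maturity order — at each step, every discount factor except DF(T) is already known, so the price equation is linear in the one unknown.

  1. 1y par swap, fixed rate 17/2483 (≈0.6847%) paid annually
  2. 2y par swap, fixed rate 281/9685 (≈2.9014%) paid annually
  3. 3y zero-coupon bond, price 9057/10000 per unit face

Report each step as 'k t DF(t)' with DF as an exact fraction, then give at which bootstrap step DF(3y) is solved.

step 1 [1y] swap r/1=17/2483: DF=(1 − 17/2483·(0))/(1+17/2483) = 2483/2500 ≈ 0.993200
step 2 [2y] swap r/1=281/9685: DF=(1 − 281/9685·(0.993200))/(1+281/9685) = 4719/5000 ≈ 0.943800
step 3 [3y] zero: DF = P = 9057/10000 ≈ 0.905700

1 1 2483/2500
2 2 4719/5000
3 3 9057/10000
DF(3y) is solved at step 3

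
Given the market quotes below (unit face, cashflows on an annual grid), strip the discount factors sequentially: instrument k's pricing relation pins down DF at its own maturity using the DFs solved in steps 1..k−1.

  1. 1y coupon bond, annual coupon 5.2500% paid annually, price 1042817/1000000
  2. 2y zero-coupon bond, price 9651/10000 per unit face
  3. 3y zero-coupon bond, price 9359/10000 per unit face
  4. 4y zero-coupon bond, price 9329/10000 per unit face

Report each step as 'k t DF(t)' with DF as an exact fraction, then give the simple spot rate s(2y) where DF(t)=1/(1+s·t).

1 1 2477/2500
2 2 9651/10000
3 3 9359/10000
4 4 9329/10000
s(2y) = (1/(9651/10000) − 1)/(2) = 349/19302 ≈ 1.8081%

step 1 [1y] bond c/1=21/400: DF=(1042817/1000000 − 21/400·(0))/(1+21/400) = 2477/2500 ≈ 0.990800
step 2 [2y] zero: DF = P = 9651/10000 ≈ 0.965100
step 3 [3y] zero: DF = P = 9359/10000 ≈ 0.935900
step 4 [4y] zero: DF = P = 9329/10000 ≈ 0.932900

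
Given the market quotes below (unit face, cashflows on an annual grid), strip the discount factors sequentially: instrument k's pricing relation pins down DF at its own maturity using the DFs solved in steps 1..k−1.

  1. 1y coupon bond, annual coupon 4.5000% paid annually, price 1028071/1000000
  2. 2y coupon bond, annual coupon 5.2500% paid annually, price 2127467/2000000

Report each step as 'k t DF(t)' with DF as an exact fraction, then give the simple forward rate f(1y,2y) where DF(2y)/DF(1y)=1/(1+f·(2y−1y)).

1 1 4919/5000
2 2 601/625
f(1y,2y) = ((4919/5000)/(601/625) − 1)/(1) = 111/4808 ≈ 2.3087%

step 1 [1y] bond c/1=9/200: DF=(1028071/1000000 − 9/200·(0))/(1+9/200) = 4919/5000 ≈ 0.983800
step 2 [2y] bond c/1=21/400: DF=(2127467/2000000 − 21/400·(0.983800))/(1+21/400) = 601/625 ≈ 0.961600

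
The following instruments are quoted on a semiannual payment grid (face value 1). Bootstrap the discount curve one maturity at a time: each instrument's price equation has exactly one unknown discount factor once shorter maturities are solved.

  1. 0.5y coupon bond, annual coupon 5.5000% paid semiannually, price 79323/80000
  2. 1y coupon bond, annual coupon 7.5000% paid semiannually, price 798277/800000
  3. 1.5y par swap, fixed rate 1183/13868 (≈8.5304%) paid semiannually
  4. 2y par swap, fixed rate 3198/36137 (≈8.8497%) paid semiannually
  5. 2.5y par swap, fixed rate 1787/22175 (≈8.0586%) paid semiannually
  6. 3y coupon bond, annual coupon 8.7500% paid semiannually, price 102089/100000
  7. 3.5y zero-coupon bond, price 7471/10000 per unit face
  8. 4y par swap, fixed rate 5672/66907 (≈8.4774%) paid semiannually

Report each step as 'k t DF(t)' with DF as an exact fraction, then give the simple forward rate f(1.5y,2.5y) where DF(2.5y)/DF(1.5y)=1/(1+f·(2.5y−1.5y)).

1 1/2 193/200
2 1 9269/10000
3 3/2 8817/10000
4 2 8401/10000
5 5/2 8213/10000
6 3 3961/5000
7 7/2 7471/10000
8 4 1791/2500
f(1.5y,2.5y) = ((8817/10000)/(8213/10000) − 1)/(1) = 604/8213 ≈ 7.3542%

step 1 [0.5y] bond c/2=11/400: DF=(79323/80000 − 11/400·(0))/(1+11/400) = 193/200 ≈ 0.965000
step 2 [1y] bond c/2=3/80: DF=(798277/800000 − 3/80·(0.965000))/(1+3/80) = 9269/10000 ≈ 0.926900
step 3 [1.5y] swap r/2=1183/27736: DF=(1 − 1183/27736·(0.965000+0.926900))/(1+1183/27736) = 8817/10000 ≈ 0.881700
step 4 [2y] swap r/2=1599/36137: DF=(1 − 1599/36137·(0.965000+0.926900+0.881700))/(1+1599/36137) = 8401/10000 ≈ 0.840100
step 5 [2.5y] swap r/2=1787/44350: DF=(1 − 1787/44350·(0.965000+0.926900+0.881700+0.840100))/(1+1787/44350) = 8213/10000 ≈ 0.821300
step 6 [3y] bond c/2=7/160: DF=(102089/100000 − 7/160·(0.965000+0.926900+0.881700+0.840100+0.821300))/(1+7/160) = 3961/5000 ≈ 0.792200
step 7 [3.5y] zero: DF = P = 7471/10000 ≈ 0.747100
step 8 [4y] swap r/2=2836/66907: DF=(1 − 2836/66907·(0.965000+0.926900+0.881700+0.840100+0.821300+0.792200+0.747100))/(1+2836/66907) = 1791/2500 ≈ 0.716400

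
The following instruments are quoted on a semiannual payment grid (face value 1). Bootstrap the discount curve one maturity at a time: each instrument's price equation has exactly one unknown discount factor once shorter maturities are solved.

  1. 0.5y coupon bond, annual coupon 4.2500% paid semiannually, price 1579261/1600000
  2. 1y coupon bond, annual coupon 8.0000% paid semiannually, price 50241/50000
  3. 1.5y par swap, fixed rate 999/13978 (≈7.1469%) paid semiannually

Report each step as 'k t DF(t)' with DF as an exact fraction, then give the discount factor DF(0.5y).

step 1 [0.5y] bond c/2=17/800: DF=(1579261/1600000 − 17/800·(0))/(1+17/800) = 1933/2000 ≈ 0.966500
step 2 [1y] bond c/2=1/25: DF=(50241/50000 − 1/25·(0.966500))/(1+1/25) = 929/1000 ≈ 0.929000
step 3 [1.5y] swap r/2=999/27956: DF=(1 − 999/27956·(0.966500+0.929000))/(1+999/27956) = 9001/10000 ≈ 0.900100

1 1/2 1933/2000
2 1 929/1000
3 3/2 9001/10000
DF(0.5y) = 1933/2000 ≈ 0.966500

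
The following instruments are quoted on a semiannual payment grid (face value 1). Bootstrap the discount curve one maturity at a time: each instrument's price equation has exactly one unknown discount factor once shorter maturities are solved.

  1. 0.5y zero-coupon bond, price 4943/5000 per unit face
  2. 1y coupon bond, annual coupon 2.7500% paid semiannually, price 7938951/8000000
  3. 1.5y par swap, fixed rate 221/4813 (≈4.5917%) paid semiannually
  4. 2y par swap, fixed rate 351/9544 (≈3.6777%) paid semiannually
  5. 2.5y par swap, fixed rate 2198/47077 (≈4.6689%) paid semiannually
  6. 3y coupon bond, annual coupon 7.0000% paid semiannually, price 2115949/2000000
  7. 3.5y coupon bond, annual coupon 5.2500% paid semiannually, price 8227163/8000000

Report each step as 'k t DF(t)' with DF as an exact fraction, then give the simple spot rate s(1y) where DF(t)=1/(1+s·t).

step 1 [0.5y] zero: DF = P = 4943/5000 ≈ 0.988600
step 2 [1y] bond c/2=11/800: DF=(7938951/8000000 − 11/800·(0.988600))/(1+11/800) = 1931/2000 ≈ 0.965500
step 3 [1.5y] swap r/2=221/9626: DF=(1 − 221/9626·(0.988600+0.965500))/(1+221/9626) = 9337/10000 ≈ 0.933700
step 4 [2y] swap r/2=351/19088: DF=(1 − 351/19088·(0.988600+0.965500+0.933700))/(1+351/19088) = 4649/5000 ≈ 0.929800
step 5 [2.5y] swap r/2=1099/47077: DF=(1 − 1099/47077·(0.988600+0.965500+0.933700+0.929800))/(1+1099/47077) = 8901/10000 ≈ 0.890100
step 6 [3y] bond c/2=7/200: DF=(2115949/2000000 − 7/200·(0.988600+0.965500+0.933700+0.929800+0.890100))/(1+7/200) = 863/1000 ≈ 0.863000
step 7 [3.5y] bond c/2=21/800: DF=(8227163/8000000 − 21/800·(0.988600+0.965500+0.933700+0.929800+0.890100+0.863000))/(1+21/800) = 2149/2500 ≈ 0.859600

1 1/2 4943/5000
2 1 1931/2000
3 3/2 9337/10000
4 2 4649/5000
5 5/2 8901/10000
6 3 863/1000
7 7/2 2149/2500
s(1y) = (1/(1931/2000) − 1)/(1) = 69/1931 ≈ 3.5733%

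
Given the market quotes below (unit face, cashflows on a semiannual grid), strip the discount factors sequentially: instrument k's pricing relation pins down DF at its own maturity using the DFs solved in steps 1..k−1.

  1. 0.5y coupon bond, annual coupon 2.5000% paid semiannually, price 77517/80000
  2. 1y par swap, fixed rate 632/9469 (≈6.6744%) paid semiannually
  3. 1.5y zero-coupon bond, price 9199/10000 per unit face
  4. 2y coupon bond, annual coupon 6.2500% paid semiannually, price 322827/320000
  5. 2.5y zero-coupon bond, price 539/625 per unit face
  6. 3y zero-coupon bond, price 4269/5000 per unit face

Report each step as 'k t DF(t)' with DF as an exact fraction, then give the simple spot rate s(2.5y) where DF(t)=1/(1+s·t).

step 1 [0.5y] bond c/2=1/80: DF=(77517/80000 − 1/80·(0))/(1+1/80) = 957/1000 ≈ 0.957000
step 2 [1y] swap r/2=316/9469: DF=(1 − 316/9469·(0.957000))/(1+316/9469) = 1171/1250 ≈ 0.936800
step 3 [1.5y] zero: DF = P = 9199/10000 ≈ 0.919900
step 4 [2y] bond c/2=1/32: DF=(322827/320000 − 1/32·(0.957000+0.936800+0.919900))/(1+1/32) = 893/1000 ≈ 0.893000
step 5 [2.5y] zero: DF = P = 539/625 ≈ 0.862400
step 6 [3y] zero: DF = P = 4269/5000 ≈ 0.853800

1 1/2 957/1000
2 1 1171/1250
3 3/2 9199/10000
4 2 893/1000
5 5/2 539/625
6 3 4269/5000
s(2.5y) = (1/(539/625) − 1)/(5/2) = 172/2695 ≈ 6.3822%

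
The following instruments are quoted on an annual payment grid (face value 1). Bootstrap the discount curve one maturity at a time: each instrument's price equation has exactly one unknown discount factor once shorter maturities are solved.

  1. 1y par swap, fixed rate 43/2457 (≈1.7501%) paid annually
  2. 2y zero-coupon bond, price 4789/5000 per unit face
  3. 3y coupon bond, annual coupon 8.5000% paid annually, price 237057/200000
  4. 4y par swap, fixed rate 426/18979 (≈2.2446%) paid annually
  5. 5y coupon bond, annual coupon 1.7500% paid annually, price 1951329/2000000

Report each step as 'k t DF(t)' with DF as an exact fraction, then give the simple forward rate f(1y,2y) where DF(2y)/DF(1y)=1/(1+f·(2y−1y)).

step 1 [1y] swap r/1=43/2457: DF=(1 − 43/2457·(0))/(1+43/2457) = 2457/2500 ≈ 0.982800
step 2 [2y] zero: DF = P = 4789/5000 ≈ 0.957800
step 3 [3y] bond c/1=17/200: DF=(237057/200000 − 17/200·(0.982800+0.957800))/(1+17/200) = 2351/2500 ≈ 0.940400
step 4 [4y] swap r/1=426/18979: DF=(1 − 426/18979·(0.982800+0.957800+0.940400))/(1+426/18979) = 2287/2500 ≈ 0.914800
step 5 [5y] bond c/1=7/400: DF=(1951329/2000000 − 7/400·(0.982800+0.957800+0.940400+0.914800))/(1+7/400) = 1117/1250 ≈ 0.893600

1 1 2457/2500
2 2 4789/5000
3 3 2351/2500
4 4 2287/2500
5 5 1117/1250
f(1y,2y) = ((2457/2500)/(4789/5000) − 1)/(1) = 125/4789 ≈ 2.6101%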